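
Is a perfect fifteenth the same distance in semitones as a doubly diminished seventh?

No

A perfect fifteenth is 24 semitones but a doubly diminished seventh is 8 semitones — different sizes.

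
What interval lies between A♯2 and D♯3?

perfect fourth

A to D spans four letter names (A-B-C-D) — that makes it a fourth of some quality.
The perfect fourth spans 5 semitones, and A#2 to D#3 is exactly 5 semitones — so this is a perfect fourth.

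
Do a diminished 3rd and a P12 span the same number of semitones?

No

A diminished third is 2 semitones but a perfect twelfth is 19 semitones — different sizes.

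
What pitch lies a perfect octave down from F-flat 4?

An octave keeps the letter name F, an octave down from F.
Moving 12 semitones down from Fb4 (the size of a perfect octave) reaches Fb3.

F-flat 3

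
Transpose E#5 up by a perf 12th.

B#6

Five letters up from E (plus an octave) reaches B.
A perfect twelfth is 19 semitones; 19 semitones up from E#5 gives B#6.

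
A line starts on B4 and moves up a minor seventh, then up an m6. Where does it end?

B4 up a minor seventh → A5 (10 semitones).
A minor sixth up from A5 is F6.

F6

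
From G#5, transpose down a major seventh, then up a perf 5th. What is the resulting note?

E5

Down a major seventh from G#5: A4 (11 semitones down).
Up a perfect fifth from A4: E5 (7 semitones up).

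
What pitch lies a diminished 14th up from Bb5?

Counting seven letter names plus an octave up from B lands on A.
Moving 21 semitones up from Bb5 (the size of a diminished fourteenth) reaches Abb7.

Abb7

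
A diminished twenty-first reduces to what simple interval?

d7

Subtracting seven from the interval number removes an octave: 21 − 14 = 7.
Quality carries through unchanged, so the simple form is a diminished seventh.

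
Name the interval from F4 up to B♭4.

F to B spans four letter names (F-G-A-B) — that makes it a fourth of some quality.
Counting semitones, F4→Bb4 is 5, which is the perfect fourth.

perfect 4th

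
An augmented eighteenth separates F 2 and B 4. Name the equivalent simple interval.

A4

Each octave removed subtracts seven from the number: 18 − 14 = 4.
So an augmented eighteenth is 2 octaves plus an augmented fourth. The quality is unchanged.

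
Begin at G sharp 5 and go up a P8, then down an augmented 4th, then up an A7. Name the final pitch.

C double-sharp 7

G#5 up a perfect octave → G#6 (12 semitones).
An augmented fourth down from G#6 is D6.
An augmented seventh up from D6 is C##7.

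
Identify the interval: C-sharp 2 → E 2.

minor 3rd

C to E spans three letter names (C-D-E) — that makes it a third of some quality.
A major third would be 4 semitones, but C#2 to E2 is 3 — one semitone narrower, making it a minor third.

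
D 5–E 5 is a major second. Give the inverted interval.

minor seventh

Interval numbers invert to sum to nine: 2 + 7 = 9, so a second inverts to a seventh.
Quality inverts too: major becomes minor. That makes the inversion a minor seventh.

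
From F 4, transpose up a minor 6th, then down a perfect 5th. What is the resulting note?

A minor sixth up from F4 is Db5.
Db5 down a perfect fifth → Gb4 (7 semitones).

G flat 4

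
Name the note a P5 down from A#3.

D#3

Five letter names down from A: D.
A perfect fifth is 7 semitones; 7 semitones down from A#3 gives D#3.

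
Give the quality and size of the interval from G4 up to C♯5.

G to C spans four letter names (G-A-B-C): a fourth.
A perfect fourth would be 5 semitones; G4 to C#5 is 6, one semitone wider, so the interval is augmented.

augmented fourth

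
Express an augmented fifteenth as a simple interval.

Subtracting seven from the interval number removes an octave: 15 − 7 = 8.
Quality carries through unchanged, so the simple form is an augmented octave.

augmented octave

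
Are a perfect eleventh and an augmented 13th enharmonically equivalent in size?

No

A perfect eleventh is 17 semitones but an augmented thirteenth is 22 semitones — different sizes.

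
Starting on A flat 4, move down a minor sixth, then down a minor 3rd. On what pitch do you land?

A 3

Ab4 down a minor sixth → C4 (8 semitones).
Down a minor third from C4: A3 (3 semitones down).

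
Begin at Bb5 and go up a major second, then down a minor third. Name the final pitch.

A5

Up a major second from Bb5: C6 (2 semitones up).
Down a minor third from C6: A5 (3 semitones down).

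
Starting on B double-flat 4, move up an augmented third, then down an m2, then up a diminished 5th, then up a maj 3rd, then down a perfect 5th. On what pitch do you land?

An augmented third up from Bbb4 is D5.
A minor second down from D5 is C#5.
Up a diminished fifth from C#5: G5 (6 semitones up).
G5 up a major third → B5 (4 semitones).
Down a perfect fifth from B5: E5 (7 semitones down).

E 5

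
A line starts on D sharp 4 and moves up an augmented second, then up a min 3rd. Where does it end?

An augmented second up from D#4 is E##4.
Up a minor third from E##4: G##4 (3 semitones up).

G double-sharp 4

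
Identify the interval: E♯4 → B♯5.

P12

E to B spans five letter names (E-F-G-A-B), plus an octave: a twelfth.
Counting semitones, E#4→B#5 is 19, which is the perfect twelfth.
(Equivalently, a compound perfect fifth: a perfect fifth plus an octave.)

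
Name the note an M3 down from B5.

G5

The third takes the letter from B down to G.
A major third spans 4 semitones, so from B5 the target pitch is G5.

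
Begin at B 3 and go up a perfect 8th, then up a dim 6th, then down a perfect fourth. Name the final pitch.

D flat 5

B3 up a perfect octave → B4 (12 semitones).
A diminished sixth up from B4 is Gb5.
Down a perfect fourth from Gb5: Db5 (5 semitones down).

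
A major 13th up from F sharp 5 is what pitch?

D sharp 7

Six letters up from F (plus an octave) reaches D.
A major thirteenth spans 21 semitones, so from F#5 the target pitch is D#7.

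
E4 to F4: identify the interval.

minor second

E to F spans two letter names (E-F): a second.
A major second would be 2 semitones, but E4 to F4 is 1 — one semitone narrower, making it a minor second.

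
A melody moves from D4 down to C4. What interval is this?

Descending from D4 to C4 is the same interval as ascending C4 to D4.
C to D spans two letter names (C-D) — that makes it a second of some quality.
The major second spans 2 semitones, and C4 to D4 is exactly 2 semitones — so this is a major second.

major second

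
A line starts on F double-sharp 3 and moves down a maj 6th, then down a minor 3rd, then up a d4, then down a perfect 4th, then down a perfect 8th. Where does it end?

F sharp 1

A major sixth down from F##3 is A#2.
A#2 down a minor third → F##2 (3 semitones).
A diminished fourth up from F##2 is B2.
B2 down a perfect fourth → F#2 (5 semitones).
F#2 down a perfect octave → F#1 (12 semitones).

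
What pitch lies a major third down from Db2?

The third takes the letter from D down to B.
Moving 4 semitones down from Db2 (the size of a major third) reaches Bbb1.

Bbb1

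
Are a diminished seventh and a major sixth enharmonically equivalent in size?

Yes

Both span 9 semitones: a diminished seventh and a major sixth are the same chromatic distance.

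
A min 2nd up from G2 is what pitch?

Counting two letter names up from G lands on A.
A minor second spans 1 semitone, so from G2 the target pitch is Ab2.

Ab2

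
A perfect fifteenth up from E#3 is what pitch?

E#5

For a fifteenth the letter name doesn't change: still E, two octaves up.
A perfect fifteenth spans 24 semitones, so from E#3 the target pitch is E#5.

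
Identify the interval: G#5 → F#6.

m7

G to F spans seven letter names (G-A-B-C-D-E-F): a seventh.
G#5 to F#6 is 10 semitones, a half step short of the major seventh (11), so this is minor.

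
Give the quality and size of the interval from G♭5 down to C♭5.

Descending from Gb5 to Cb5 is the same interval as ascending Cb5 to Gb5.
C to G spans five letter names (C-D-E-F-G), so the interval is some kind of fifth.
Cb5 to Gb5 is 7 semitones, matching the perfect fifth exactly, so the quality is perfect.

P5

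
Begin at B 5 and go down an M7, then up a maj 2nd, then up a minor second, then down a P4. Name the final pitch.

B flat 4

Down a major seventh from B5: C5 (11 semitones down).
A major second up from C5 is D5.
D5 up a minor second → Eb5 (1 semitone).
Down a perfect fourth from Eb5: Bb4 (5 semitones down).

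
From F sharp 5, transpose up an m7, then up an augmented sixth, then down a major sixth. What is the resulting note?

Up a minor seventh from F#5: E6 (10 semitones up).
An augmented sixth up from E6 is C##7.
A major sixth down from C##7 is E#6.

E sharp 6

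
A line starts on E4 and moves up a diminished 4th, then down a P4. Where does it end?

E4 up a diminished fourth → Ab4 (4 semitones).
A perfect fourth down from Ab4 is Eb4.

Eb4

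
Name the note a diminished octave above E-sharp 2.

The letter stays E (same as the start), shifted an octave up.
Moving 11 semitones up from E#2 (the size of a diminished octave) reaches E3.

E 3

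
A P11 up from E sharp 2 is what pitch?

A sharp 3

Counting four letter names plus an octave up from E lands on A.
Moving 17 semitones up from E#2 (the size of a perfect eleventh) reaches A#3.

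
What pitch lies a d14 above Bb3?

Abb5

The fourteenth's letter: B up seven letter names plus an octave → A.
A diminished fourteenth is 21 semitones; 21 semitones up from Bb3 gives Abb5.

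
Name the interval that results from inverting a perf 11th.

perfect fifth

First reduce the compound perfect eleventh to its simple form, a perfect fourth.
Interval numbers invert to sum to nine: 4 + 5 = 9, so a fourth inverts to a fifth.
And perfect stays perfect under inversion, so we get a perfect fifth.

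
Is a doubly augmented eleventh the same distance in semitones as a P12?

Both span 19 semitones: a doubly augmented eleventh and a perfect twelfth are the same chromatic distance.

Yes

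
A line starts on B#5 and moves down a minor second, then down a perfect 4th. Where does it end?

E##5

B#5 down a minor second → A##5 (1 semitone).
A perfect fourth down from A##5 is E##5.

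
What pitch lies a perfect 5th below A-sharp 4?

Counting five letter names down from A lands on D.
A perfect fifth is 7 semitones; 7 semitones down from A#4 gives D#4.

D-sharp 4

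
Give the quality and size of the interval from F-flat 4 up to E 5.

F to E spans seven letter names (F-G-A-B-C-D-E): a seventh.
Fb4 to E5 spans 12 semitones — one semitone wider than the major seventh (11) — giving an augmented seventh.

augmented 7th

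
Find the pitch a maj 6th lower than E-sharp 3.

G-sharp 2

The sixth takes the letter from E down to G.
A major sixth is 9 semitones; 9 semitones down from E#3 gives G#2.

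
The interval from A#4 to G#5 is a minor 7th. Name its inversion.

major second

Inverted interval numbers add to nine, so a seventh pairs with a second (7 + 2 = 9).
Quality inverts too: minor becomes major. That makes the inversion a major second.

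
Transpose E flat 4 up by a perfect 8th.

For an octave the letter name doesn't change: still E, an octave up.
Moving 12 semitones up from Eb4 (the size of a perfect octave) reaches Eb5.

E flat 5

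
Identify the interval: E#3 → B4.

E to B spans five letter names (E-F-G-A-B), plus an octave, so the interval is some kind of twelfth.
E#3 to B4 spans 18 semitones — one semitone narrower than the perfect twelfth (19) — giving a diminished twelfth.
(Equivalently, a compound diminished fifth: a diminished fifth plus an octave.)

diminished twelfth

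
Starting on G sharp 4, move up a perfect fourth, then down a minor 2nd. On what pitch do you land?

Up a perfect fourth from G#4: C#5 (5 semitones up).
A minor second down from C#5 is B#4.

B sharp 4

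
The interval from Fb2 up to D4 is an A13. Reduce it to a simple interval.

A6

Subtracting seven from the interval number removes an octave: 13 − 7 = 6.
So an augmented thirteenth is an octave plus an augmented sixth. The quality is unchanged.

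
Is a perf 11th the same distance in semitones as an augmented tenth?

Yes

A perfect eleventh = 17 semitones = an augmented tenth; enharmonically equal.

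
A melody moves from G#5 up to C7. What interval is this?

G to C spans four letter names (G-A-B-C), plus an octave — that makes it an eleventh of some quality.
A perfect eleventh would be 17 semitones; G#5 to C7 is 16, one semitone narrower, so the interval is diminished.
(Equivalently, a compound diminished fourth: a diminished fourth plus an octave.)

diminished 11th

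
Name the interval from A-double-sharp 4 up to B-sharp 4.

m2

A to B spans two letter names (A-B) — that makes it a second of some quality.
A major second would be 2 semitones, but A##4 to B#4 is 1 — one semitone narrower, making it a minor second.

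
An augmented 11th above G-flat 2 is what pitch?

C 4

The eleventh's letter: G up four letter names plus an octave → C.
An augmented eleventh spans 18 semitones, so from Gb2 the target pitch is C4.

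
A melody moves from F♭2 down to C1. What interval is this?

Descending from Fb2 to C1 is the same interval as ascending C1 to Fb2.
C to F spans four letter names (C-D-E-F), plus an octave, so the interval is some kind of eleventh.
A perfect eleventh would be 17 semitones; C1 to Fb2 is 16, one semitone narrower, so the interval is diminished.
(Equivalently, a compound diminished fourth: a diminished fourth plus an octave.)

diminished 11th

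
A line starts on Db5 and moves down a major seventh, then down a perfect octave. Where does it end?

Ebb3

A major seventh down from Db5 is Ebb4.
Ebb4 down a perfect octave → Ebb3 (12 semitones).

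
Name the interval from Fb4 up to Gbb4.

F to G spans two letter names (F-G): a second.
At 1 semitone, Fb4→Gbb4 falls one short of a major second: minor.

minor second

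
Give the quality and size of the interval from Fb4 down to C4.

diminished fourth

Descending from Fb4 to C4 is the same interval as ascending C4 to Fb4.
C to F spans four letter names (C-D-E-F): a fourth.
A perfect fourth would be 5 semitones; C4 to Fb4 is 4, one semitone narrower, so the interval is diminished.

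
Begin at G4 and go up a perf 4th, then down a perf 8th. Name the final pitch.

C4

G4 up a perfect fourth → C5 (5 semitones).
Down a perfect octave from C5: C4 (12 semitones down).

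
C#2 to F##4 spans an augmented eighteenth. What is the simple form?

Each octave removed subtracts seven from the number: 18 − 14 = 4.
Quality carries through unchanged, so the simple form is an augmented fourth.

augmented fourth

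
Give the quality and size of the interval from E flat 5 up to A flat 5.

perfect fourth

E to A spans four letter names (E-F-G-A), so the interval is some kind of fourth.
The perfect fourth spans 5 semitones, and Eb5 to Ab5 is exactly 5 semitones — so this is a perfect fourth.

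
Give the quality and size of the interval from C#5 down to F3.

augmented 12th

Descending from C#5 to F3 is the same interval as ascending F3 to C#5.
F to C spans five letter names (F-G-A-B-C), plus an octave: a twelfth.
The perfect twelfth is 19 semitones; here we have 20, one semitone wider: augmented.
(Equivalently, a compound augmented fifth: an augmented fifth plus an octave.)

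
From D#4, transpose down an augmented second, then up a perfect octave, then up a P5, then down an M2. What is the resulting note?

An augmented second down from D#4 is C4.
C4 up a perfect octave → C5 (12 semitones).
Up a perfect fifth from C5: G5 (7 semitones up).
Down a major second from G5: F5 (2 semitones down).

F5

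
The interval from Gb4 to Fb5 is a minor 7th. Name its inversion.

major second

Interval numbers invert to sum to nine: 7 + 2 = 9, so a seventh inverts to a second.
Quality inverts too: minor becomes major. That makes the inversion a major second.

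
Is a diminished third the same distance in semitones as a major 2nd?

A diminished third spans 2 semitones, and a major second also spans 2 semitones — they're enharmonic.

Yes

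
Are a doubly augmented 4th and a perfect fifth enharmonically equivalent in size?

A doubly augmented fourth spans 7 semitones, and a perfect fifth also spans 7 semitones — they're enharmonic.

Yes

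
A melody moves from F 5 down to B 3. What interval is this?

Descending from F5 to B3 is the same interval as ascending B3 to F5.
B to F spans five letter names (B-C-D-E-F), plus an octave: a twelfth.
The perfect twelfth is 19 semitones; here we have 18, one semitone narrower: diminished.
(Equivalently, a compound diminished fifth: a diminished fifth plus an octave.)

diminished twelfth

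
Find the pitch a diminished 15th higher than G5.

A fifteenth keeps the letter name G, two octaves up from G.
A diminished fifteenth spans 23 semitones, so from G5 the target pitch is Gb7.

Gb7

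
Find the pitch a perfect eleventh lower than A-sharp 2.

E-sharp 1

The eleventh's letter: A down four letter names plus an octave → E.
Moving 17 semitones down from A#2 (the size of a perfect eleventh) reaches E#1.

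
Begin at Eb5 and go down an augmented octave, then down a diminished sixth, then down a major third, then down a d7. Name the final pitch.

F#2

Eb5 down an augmented octave → Ebb4 (13 semitones).
A diminished sixth down from Ebb4 is G3.
G3 down a major third → Eb3 (4 semitones).
Down a diminished seventh from Eb3: F#2 (9 semitones down).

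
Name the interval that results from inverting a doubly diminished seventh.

Interval numbers invert to sum to nine: 7 + 2 = 9, so a seventh inverts to a second.
The quality also flips — doubly diminished becomes doubly augmented — giving a doubly augmented second.

doubly augmented second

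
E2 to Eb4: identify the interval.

diminished fifteenth

E to E is the same letter name, plus 2 octaves: a fifteenth.
The perfect fifteenth is 24 semitones; here we have 23, one semitone narrower: diminished.
(Equivalently, a compound diminished octave: a diminished octave plus an octave.)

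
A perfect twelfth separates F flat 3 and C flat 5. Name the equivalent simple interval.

Each octave removed subtracts seven from the number: 12 − 7 = 5.
That makes a perfect twelfth a compound perfect fifth — an octave plus a perfect fifth.

perfect fifth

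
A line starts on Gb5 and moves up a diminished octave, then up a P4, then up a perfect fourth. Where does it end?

Fbb7

Gb5 up a diminished octave → Gbb6 (11 semitones).
Up a perfect fourth from Gbb6: Cbb7 (5 semitones up).
A perfect fourth up from Cbb7 is Fbb7.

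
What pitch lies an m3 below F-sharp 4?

D-sharp 4

Three letter names down from F: D.
A minor third is 3 semitones; 3 semitones down from F#4 gives D#4.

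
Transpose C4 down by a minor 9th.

Counting two letter names plus an octave down from C lands on B.
Moving 13 semitones down from C4 (the size of a minor ninth) reaches B2.

B2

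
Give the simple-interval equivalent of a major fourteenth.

Take out an octave (7 from the number): 14 − 7 = 7.
That makes a major fourteenth a compound major seventh — an octave plus a major seventh.

major 7th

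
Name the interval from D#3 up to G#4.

perfect eleventh

D to G spans four letter names (D-E-F-G), plus an octave — that makes it an eleventh of some quality.
The perfect eleventh spans 17 semitones, and D#3 to G#4 is exactly 17 semitones — so this is a perfect eleventh.
(Equivalently, a compound perfect fourth: a perfect fourth plus an octave.)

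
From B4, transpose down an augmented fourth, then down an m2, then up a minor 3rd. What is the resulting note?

B4 down an augmented fourth → F4 (6 semitones).
A minor second down from F4 is E4.
E4 up a minor third → G4 (3 semitones).

G4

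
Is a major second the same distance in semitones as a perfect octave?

A major second is 2 semitones but a perfect octave is 12 semitones — different sizes.

No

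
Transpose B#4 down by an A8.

An octave keeps the letter name B, an octave down from B.
Moving 13 semitones down from B#4 (the size of an augmented octave) reaches B3.

B3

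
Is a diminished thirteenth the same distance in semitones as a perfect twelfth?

Yes

A diminished thirteenth = 19 semitones = a perfect twelfth; enharmonically equal.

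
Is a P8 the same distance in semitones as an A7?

Yes

A perfect octave spans 12 semitones, and an augmented seventh also spans 12 semitones — they're enharmonic.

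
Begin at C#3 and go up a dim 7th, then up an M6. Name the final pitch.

Up a diminished seventh from C#3: Bb3 (9 semitones up).
A major sixth up from Bb3 is G4.

G4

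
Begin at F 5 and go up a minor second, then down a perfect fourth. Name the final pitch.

Up a minor second from F5: Gb5 (1 semitone up).
A perfect fourth down from Gb5 is Db5.

D flat 5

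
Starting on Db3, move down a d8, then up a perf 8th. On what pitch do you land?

Down a diminished octave from Db3: D2 (11 semitones down).
Up a perfect octave from D2: D3 (12 semitones up).

D3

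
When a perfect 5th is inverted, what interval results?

The rule of nine gives the new number: 9 − 5 = 4, so a fifth becomes a fourth.
The quality also flips — perfect stays perfect — giving a perfect fourth.

perfect 4th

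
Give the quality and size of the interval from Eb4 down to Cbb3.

A10

Descending from Eb4 to Cbb3 is the same interval as ascending Cbb3 to Eb4.
C to E spans three letter names (C-D-E), plus an octave: a tenth.
Cbb3 to Eb4 spans 17 semitones — one semitone wider than the major tenth (16) — giving an augmented tenth.
(Equivalently, a compound augmented third: an augmented third plus an octave.)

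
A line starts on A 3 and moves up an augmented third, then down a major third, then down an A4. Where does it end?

E 3

A3 up an augmented third → C##4 (5 semitones).
Down a major third from C##4: A#3 (4 semitones down).
A#3 down an augmented fourth → E3 (6 semitones).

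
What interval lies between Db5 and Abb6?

diminished twelfth

D to A spans five letter names (D-E-F-G-A), plus an octave — that makes it a twelfth of some quality.
A perfect twelfth would be 19 semitones; Db5 to Abb6 is 18, one semitone narrower, so the interval is diminished.
(Equivalently, a compound diminished fifth: a diminished fifth plus an octave.)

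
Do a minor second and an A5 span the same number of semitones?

1 semitone (minor second) vs 8 semitones (augmented fifth): not equal.

No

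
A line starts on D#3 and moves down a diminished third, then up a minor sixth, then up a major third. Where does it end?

Down a diminished third from D#3: B##2 (2 semitones down).
Up a minor sixth from B##2: G##3 (8 semitones up).
Up a major third from G##3: B##3 (4 semitones up).

B##3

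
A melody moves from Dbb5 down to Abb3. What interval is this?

perfect eleventh

Descending from Dbb5 to Abb3 is the same interval as ascending Abb3 to Dbb5.
A to D spans four letter names (A-B-C-D), plus an octave, so the interval is some kind of eleventh.
Abb3 to Dbb5 is 17 semitones, matching the perfect eleventh exactly, so the quality is perfect.
(Equivalently, a compound perfect fourth: a perfect fourth plus an octave.)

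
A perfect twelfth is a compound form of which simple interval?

perfect 5th

Each octave removed subtracts seven from the number: 12 − 7 = 5.
That makes a perfect twelfth a compound perfect fifth — an octave plus a perfect fifth.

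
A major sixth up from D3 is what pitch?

B3

The sixth takes the letter from D up to B.
A major sixth is 9 semitones; 9 semitones up from D3 gives B3.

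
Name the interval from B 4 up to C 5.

m2

B to C spans two letter names (B-C), so the interval is some kind of second.
B4 to C5 is 1 semitone, a half step short of the major second (2), so this is minor.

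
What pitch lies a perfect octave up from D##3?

D##4

An octave keeps the letter name D, an octave up from D.
A perfect octave is 12 semitones; 12 semitones up from D##3 gives D##4.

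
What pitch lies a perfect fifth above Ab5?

Counting five letter names up from A lands on E.
A perfect fifth is 7 semitones; 7 semitones up from Ab5 gives Eb6.

Eb6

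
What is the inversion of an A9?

First reduce the compound augmented ninth to its simple form, an augmented second.
Inverted interval numbers add to nine, so a second pairs with a seventh (2 + 7 = 9).
The quality also flips — augmented becomes diminished — giving a diminished seventh.

diminished 7th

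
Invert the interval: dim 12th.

augmented fourth

First reduce the compound diminished twelfth to its simple form, a diminished fifth.
Inverted interval numbers add to nine, so a fifth pairs with a fourth (5 + 4 = 9).
The quality also flips — diminished becomes augmented — giving an augmented fourth.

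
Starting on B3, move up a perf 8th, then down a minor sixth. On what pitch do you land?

B3 up a perfect octave → B4 (12 semitones).
Down a minor sixth from B4: D#4 (8 semitones down).

D#4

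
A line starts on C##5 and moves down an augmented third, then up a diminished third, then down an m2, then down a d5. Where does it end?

E4

Down an augmented third from C##5: A4 (5 semitones down).
A4 up a diminished third → Cb5 (2 semitones).
Down a minor second from Cb5: Bb4 (1 semitone down).
Bb4 down a diminished fifth → E4 (6 semitones).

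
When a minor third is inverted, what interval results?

major 6th

Inverted interval numbers add to nine, so a third pairs with a sixth (3 + 6 = 9).
Quality inverts too: minor becomes major. That makes the inversion a major sixth.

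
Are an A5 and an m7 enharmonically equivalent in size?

8 semitones (augmented fifth) vs 10 semitones (minor seventh): not equal.

No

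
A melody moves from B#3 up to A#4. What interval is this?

minor seventh

B to A spans seven letter names (B-C-D-E-F-G-A): a seventh.
B#3 to A#4 is 10 semitones, a half step short of the major seventh (11), so this is minor.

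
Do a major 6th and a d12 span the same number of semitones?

No

A major sixth spans 9 semitones; a diminished twelfth spans 18 semitones. They differ by 9.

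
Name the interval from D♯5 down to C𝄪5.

minor second

Descending from D#5 to C##5 is the same interval as ascending C##5 to D#5.
C to D spans two letter names (C-D) — that makes it a second of some quality.
At 1 semitone, C##5→D#5 falls one short of a major second: minor.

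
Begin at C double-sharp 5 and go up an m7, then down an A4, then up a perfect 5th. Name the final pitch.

C sharp 6

Up a minor seventh from C##5: B#5 (10 semitones up).
An augmented fourth down from B#5 is F#5.
Up a perfect fifth from F#5: C#6 (7 semitones up).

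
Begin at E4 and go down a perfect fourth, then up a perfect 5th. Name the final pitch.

F#4

A perfect fourth down from E4 is B3.
Up a perfect fifth from B3: F#4 (7 semitones up).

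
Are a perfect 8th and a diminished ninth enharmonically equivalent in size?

Both span 12 semitones: a perfect octave and a diminished ninth are the same chromatic distance.

Yes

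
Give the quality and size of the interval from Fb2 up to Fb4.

P15

F to F is the same letter name, plus 2 octaves, so the interval is some kind of fifteenth.
Counting semitones, Fb2→Fb4 is 24, which is the perfect fifteenth.
(Equivalently, a compound perfect octave: a perfect octave plus an octave.)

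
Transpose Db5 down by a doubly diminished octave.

An octave keeps the letter name D, an octave down from D.
A doubly diminished octave is 10 semitones; 10 semitones down from Db5 gives D#4.

D#4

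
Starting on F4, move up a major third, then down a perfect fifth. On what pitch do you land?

D4

A major third up from F4 is A4.
Down a perfect fifth from A4: D4 (7 semitones down).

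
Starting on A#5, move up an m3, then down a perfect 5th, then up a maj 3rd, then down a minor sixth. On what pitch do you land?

Up a minor third from A#5: C#6 (3 semitones up).
Down a perfect fifth from C#6: F#5 (7 semitones down).
Up a major third from F#5: A#5 (4 semitones up).
A minor sixth down from A#5 is C##5.

C##5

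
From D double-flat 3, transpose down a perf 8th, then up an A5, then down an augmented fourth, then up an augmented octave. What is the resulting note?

A perfect octave down from Dbb3 is Dbb2.
Dbb2 up an augmented fifth → Ab2 (8 semitones).
An augmented fourth down from Ab2 is Ebb2.
Up an augmented octave from Ebb2: Eb3 (13 semitones up).

E flat 3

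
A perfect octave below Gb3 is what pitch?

For an octave the letter name doesn't change: still G, an octave down.
Moving 12 semitones down from Gb3 (the size of a perfect octave) reaches Gb2.

Gb2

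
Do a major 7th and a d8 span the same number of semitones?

A major seventh spans 11 semitones, and a diminished octave also spans 11 semitones — they're enharmonic.

Yes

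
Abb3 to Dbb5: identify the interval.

A to D spans four letter names (A-B-C-D), plus an octave: an eleventh.
Abb3 to Dbb5 is 17 semitones, matching the perfect eleventh exactly, so the quality is perfect.
(Equivalently, a compound perfect fourth: a perfect fourth plus an octave.)

perfect eleventh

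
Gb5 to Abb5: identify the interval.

minor second

G to A spans two letter names (G-A) — that makes it a second of some quality.
A major second would be 2 semitones, but Gb5 to Abb5 is 1 — one semitone narrower, making it a minor second.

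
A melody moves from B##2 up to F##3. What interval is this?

B to F spans five letter names (B-C-D-E-F), so the interval is some kind of fifth.
B##2 to F##3 spans 6 semitones — one semitone narrower than the perfect fifth (7) — giving a diminished fifth.

diminished 5th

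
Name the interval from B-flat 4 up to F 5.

perfect fifth

B to F spans five letter names (B-C-D-E-F): a fifth.
Bb4 to F5 is 7 semitones, matching the perfect fifth exactly, so the quality is perfect.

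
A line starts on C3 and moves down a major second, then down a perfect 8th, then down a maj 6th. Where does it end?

C3 down a major second → Bb2 (2 semitones).
Bb2 down a perfect octave → Bb1 (12 semitones).
Bb1 down a major sixth → Db1 (9 semitones).

Db1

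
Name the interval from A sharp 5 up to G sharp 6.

m7

A to G spans seven letter names (A-B-C-D-E-F-G) — that makes it a seventh of some quality.
At 10 semitones, A#5→G#6 falls one short of a major seventh: minor.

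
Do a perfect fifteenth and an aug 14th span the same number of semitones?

Yes

A perfect fifteenth = 24 semitones = an augmented fourteenth; enharmonically equal.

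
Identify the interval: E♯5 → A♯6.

perfect eleventh

E to A spans four letter names (E-F-G-A), plus an octave: an eleventh.
Counting semitones, E#5→A#6 is 17, which is the perfect eleventh.
(Equivalently, a compound perfect fourth: a perfect fourth plus an octave.)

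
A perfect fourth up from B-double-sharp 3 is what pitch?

E-double-sharp 4

The fourth takes the letter from B up to E.
Moving 5 semitones up from B##3 (the size of a perfect fourth) reaches E##4.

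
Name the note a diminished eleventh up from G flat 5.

Counting four letter names plus an octave up from G lands on C.
A diminished eleventh is 16 semitones; 16 semitones up from Gb5 gives Cbb7.

C double-flat 7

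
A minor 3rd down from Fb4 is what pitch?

Db4

Three letter names down from F: D.
A minor third is 3 semitones; 3 semitones down from Fb4 gives Db4.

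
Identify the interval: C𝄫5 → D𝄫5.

C to D spans two letter names (C-D), so the interval is some kind of second.
Counting semitones, Cbb5→Dbb5 is 2, which is the major second.

major 2nd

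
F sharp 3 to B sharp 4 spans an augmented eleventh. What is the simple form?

augmented fourth

Each octave removed subtracts seven from the number: 11 − 7 = 4.
Quality carries through unchanged, so the simple form is an augmented fourth.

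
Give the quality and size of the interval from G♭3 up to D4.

augmented fifth

G to D spans five letter names (G-A-B-C-D): a fifth.
A perfect fifth would be 7 semitones; Gb3 to D4 is 8, one semitone wider, so the interval is augmented.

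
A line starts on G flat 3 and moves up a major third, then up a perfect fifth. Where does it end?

Gb3 up a major third → Bb3 (4 semitones).
Up a perfect fifth from Bb3: F4 (7 semitones up).

F 4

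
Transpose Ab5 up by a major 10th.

The tenth's letter: A up three letter names plus an octave → C.
A major tenth is 16 semitones; 16 semitones up from Ab5 gives C7.

C7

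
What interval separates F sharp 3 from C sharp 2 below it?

perfect eleventh

Descending from F#3 to C#2 is the same interval as ascending C#2 to F#3.
C to F spans four letter names (C-D-E-F), plus an octave — that makes it an eleventh of some quality.
The perfect eleventh spans 17 semitones, and C#2 to F#3 is exactly 17 semitones — so this is a perfect eleventh.
(Equivalently, a compound perfect fourth: a perfect fourth plus an octave.)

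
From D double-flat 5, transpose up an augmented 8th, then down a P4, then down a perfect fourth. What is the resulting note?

E flat 5

Up an augmented octave from Dbb5: Db6 (13 semitones up).
Down a perfect fourth from Db6: Ab5 (5 semitones down).
Down a perfect fourth from Ab5: Eb5 (5 semitones down).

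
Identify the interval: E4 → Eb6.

E to E is the same letter name, plus 2 octaves: a fifteenth.
E4 to Eb6 spans 23 semitones — one semitone narrower than the perfect fifteenth (24) — giving a diminished fifteenth.
(Equivalently, a compound diminished octave: a diminished octave plus an octave.)

diminished fifteenth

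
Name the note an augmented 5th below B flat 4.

E double-flat 4

Counting five letter names down from B lands on E.
An augmented fifth is 8 semitones; 8 semitones down from Bb4 gives Ebb4.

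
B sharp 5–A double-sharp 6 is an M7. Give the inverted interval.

The rule of nine gives the new number: 9 − 7 = 2, so a seventh becomes a second.
Quality inverts too: major becomes minor. That makes the inversion a minor second.

minor second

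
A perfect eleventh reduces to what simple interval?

perfect 4th

Each octave removed subtracts seven from the number: 11 − 7 = 4.
Quality carries through unchanged, so the simple form is a perfect fourth.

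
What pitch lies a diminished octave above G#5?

For an octave the letter name doesn't change: still G, an octave up.
A diminished octave spans 11 semitones, so from G#5 the target pitch is G6.

G6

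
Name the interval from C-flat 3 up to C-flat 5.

C to C is the same letter name, plus 2 octaves — that makes it a fifteenth of some quality.
Counting semitones, Cb3→Cb5 is 24, which is the perfect fifteenth.
(Equivalently, a compound perfect octave: a perfect octave plus an octave.)

P15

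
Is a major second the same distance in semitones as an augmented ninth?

A major second is 2 semitones but an augmented ninth is 15 semitones — different sizes.

No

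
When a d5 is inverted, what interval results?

Inverted interval numbers add to nine, so a fifth pairs with a fourth (5 + 4 = 9).
And diminished becomes augmented under inversion, so we get an augmented fourth.

A4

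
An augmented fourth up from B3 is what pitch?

The fourth takes the letter from B up to E.
An augmented fourth is 6 semitones; 6 semitones up from B3 gives E#4.

E#4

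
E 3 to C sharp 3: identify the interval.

minor 3rd

Descending from E3 to C#3 is the same interval as ascending C#3 to E3.
C to E spans three letter names (C-D-E), so the interval is some kind of third.
C#3 to E3 is 3 semitones, a half step short of the major third (4), so this is minor.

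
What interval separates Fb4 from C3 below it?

Descending from Fb4 to C3 is the same interval as ascending C3 to Fb4.
C to F spans four letter names (C-D-E-F), plus an octave — that makes it an eleventh of some quality.
C3 to Fb4 spans 16 semitones — one semitone narrower than the perfect eleventh (17) — giving a diminished eleventh.
(Equivalently, a compound diminished fourth: a diminished fourth plus an octave.)

diminished 11th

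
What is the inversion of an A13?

diminished 3rd

First reduce the compound augmented thirteenth to its simple form, an augmented sixth.
Inverted interval numbers add to nine, so a sixth pairs with a third (6 + 3 = 9).
Quality inverts too: augmented becomes diminished. That makes the inversion a diminished third.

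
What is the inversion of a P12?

perfect 4th

First reduce the compound perfect twelfth to its simple form, a perfect fifth.
Inverted interval numbers add to nine, so a fifth pairs with a fourth (5 + 4 = 9).
The quality also flips — perfect stays perfect — giving a perfect fourth.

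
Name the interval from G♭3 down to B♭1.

Descending from Gb3 to Bb1 is the same interval as ascending Bb1 to Gb3.
B to G spans six letter names (B-C-D-E-F-G), plus an octave, so the interval is some kind of thirteenth.
Bb1 to Gb3 is 20 semitones, a half step short of the major thirteenth (21), so this is minor.
(Equivalently, a compound minor sixth: a minor sixth plus an octave.)

minor thirteenth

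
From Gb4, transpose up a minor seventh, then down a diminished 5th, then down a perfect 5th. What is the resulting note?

Eb4

Gb4 up a minor seventh → Fb5 (10 semitones).
Down a diminished fifth from Fb5: Bb4 (6 semitones down).
Bb4 down a perfect fifth → Eb4 (7 semitones).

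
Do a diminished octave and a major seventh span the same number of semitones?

Both span 11 semitones: a diminished octave and a major seventh are the same chromatic distance.

Yes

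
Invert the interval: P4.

P5

The rule of nine gives the new number: 9 − 4 = 5, so a fourth becomes a fifth.
The quality also flips — perfect stays perfect — giving a perfect fifth.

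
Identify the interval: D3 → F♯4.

major 10th

D to F spans three letter names (D-E-F), plus an octave — that makes it a tenth of some quality.
Counting semitones, D3→F#4 is 16, which is the major tenth.
(Equivalently, a compound major third: a major third plus an octave.)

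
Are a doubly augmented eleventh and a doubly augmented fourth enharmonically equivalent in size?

No

19 semitones (doubly augmented eleventh) vs 7 semitones (doubly augmented fourth): not equal.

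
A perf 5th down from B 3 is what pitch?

Five letter names down from B: E.
A perfect fifth is 7 semitones; 7 semitones down from B3 gives E3.

E 3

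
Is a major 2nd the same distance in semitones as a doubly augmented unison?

Yes

A major second = 2 semitones = a doubly augmented unison; enharmonically equal.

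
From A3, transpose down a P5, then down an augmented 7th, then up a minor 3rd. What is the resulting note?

Gbb2

A3 down a perfect fifth → D3 (7 semitones).
An augmented seventh down from D3 is Ebb2.
Up a minor third from Ebb2: Gbb2 (3 semitones up).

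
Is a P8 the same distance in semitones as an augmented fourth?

12 semitones (perfect octave) vs 6 semitones (augmented fourth): not equal.

No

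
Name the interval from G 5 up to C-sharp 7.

G to C spans four letter names (G-A-B-C), plus an octave, so the interval is some kind of eleventh.
G5 to C#7 spans 18 semitones — one semitone wider than the perfect eleventh (17) — giving an augmented eleventh.
(Equivalently, a compound augmented fourth: an augmented fourth plus an octave.)

augmented 11th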